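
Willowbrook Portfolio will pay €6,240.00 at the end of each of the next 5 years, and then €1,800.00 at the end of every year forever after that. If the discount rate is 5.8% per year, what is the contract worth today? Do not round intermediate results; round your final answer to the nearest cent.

€49839.58

PV of 5-year annuity: €6,240.00 × [1 − (1+0.058)^−5] / 0.058 = 26428.78217
Perpetuity value at year 5: €1,800.00 / 0.058 = 31034.48276
PV of perpetuity: 31034.48276 / (1+0.058)^5 = 23410.79559
Total PV = 26428.78217 + 23410.79559 = 49839.57776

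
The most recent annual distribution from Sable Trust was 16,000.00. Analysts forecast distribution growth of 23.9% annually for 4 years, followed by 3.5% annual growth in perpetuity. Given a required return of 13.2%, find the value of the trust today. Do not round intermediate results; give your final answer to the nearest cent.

325634.48

D_1 = 19824.00000
D_2 = 24561.93600
D_3 = 30432.23870
D_4 = 37705.54375
Terminal value at year 4: TV = D_4×(1+g_2)/(r−g_2) = 39025.23779/0.097 = 402322.03903
P_0 = D_1/(1+r)^1 + D_2/(1+r)^2 + D_3/(1+r)^3 + D_4/(1+r)^4 + TV/(1+r)^4
    = 17512.36749 + 19167.68845 + 20979.47525 + 22962.51752 + 245012.42925 = 325634.47797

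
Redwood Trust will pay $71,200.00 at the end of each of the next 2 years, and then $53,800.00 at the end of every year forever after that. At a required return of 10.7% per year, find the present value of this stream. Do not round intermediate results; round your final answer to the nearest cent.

$532720.77

PV of 2-year annuity: $71,200.00 × [1 − (1+0.107)^−2] / 0.107 = 122419.12964
Perpetuity value at year 2: $53,800.00 / 0.107 = 502803.73832
PV of perpetuity: 502803.73832 / (1+0.107)^2 = 410301.64317
Total PV = 122419.12964 + 410301.64317 = 532720.77281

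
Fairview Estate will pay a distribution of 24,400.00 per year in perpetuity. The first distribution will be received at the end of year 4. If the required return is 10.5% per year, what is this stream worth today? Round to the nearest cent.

Value at end of year 3: C / r = 24,400.00 / 0.105 = 232,380.9524
Discount to today: PV = 232,380.9524 / (1 + 0.105)^3 = 232,380.9524 / 1.349233 = 172,231.94

172231.94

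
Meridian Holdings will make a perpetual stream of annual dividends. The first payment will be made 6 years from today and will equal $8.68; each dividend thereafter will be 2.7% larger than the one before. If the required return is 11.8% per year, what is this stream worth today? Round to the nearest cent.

$54.61

Value at end of year 5: C₁ / (r − g) = $8.68 / (0.118 − 0.027) = $95.3846
Discount to today: PV = $95.3846 / (1 + 0.118)^5 = $95.3846 / 1.746663 = $54.61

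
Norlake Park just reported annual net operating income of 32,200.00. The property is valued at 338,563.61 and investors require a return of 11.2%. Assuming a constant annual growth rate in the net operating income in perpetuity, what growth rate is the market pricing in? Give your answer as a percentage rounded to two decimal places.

P = D₀(1+g)/(r−g) ⇒ P(r−g) = D₀(1+g) ⇒ g(P+D₀) = P·r − D₀
g = (P·r − D₀)/(P + D₀) = (338,563.61×0.112 − 32,200.00) / (338,563.61 + 32,200.00) = 0.015425

1.54%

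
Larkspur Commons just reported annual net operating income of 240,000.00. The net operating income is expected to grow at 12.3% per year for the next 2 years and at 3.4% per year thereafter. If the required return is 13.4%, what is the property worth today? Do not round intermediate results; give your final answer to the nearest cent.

D_1 = 269520.00000
D_2 = 302670.96000
Terminal value at year 2: TV = D_2×(1+g_2)/(r−g_2) = 312961.77264/0.1 = 3129617.72640
P_0 = D_1/(1+r)^1 + D_2/(1+r)^2 + TV/(1+r)^2
    = 237671.95767 + 235366.49777 + 2433689.58689 = 2906728.04233

2906728.04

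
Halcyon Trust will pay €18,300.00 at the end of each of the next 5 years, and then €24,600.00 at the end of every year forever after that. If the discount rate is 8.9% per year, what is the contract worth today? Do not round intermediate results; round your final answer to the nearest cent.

€251835.98

PV of 5-year annuity: €18,300.00 × [1 − (1+0.089)^−5] / 0.089 = 71365.69312
Perpetuity value at year 5: €24,600.00 / 0.089 = 276404.49438
PV of perpetuity: 276404.49438 / (1+0.089)^5 = 180470.28396
Total PV = 71365.69312 + 180470.28396 = 251835.97708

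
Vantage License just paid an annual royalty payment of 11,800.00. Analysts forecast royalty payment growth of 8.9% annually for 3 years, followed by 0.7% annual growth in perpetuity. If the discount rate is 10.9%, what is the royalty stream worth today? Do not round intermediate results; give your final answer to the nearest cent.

D_1 = 12850.20000
D_2 = 13993.86780
D_3 = 15239.32203
Terminal value at year 3: TV = D_3×(1+g_2)/(r−g_2) = 15345.99729/0.102 = 150450.95381
P_0 = D_1/(1+r)^1 + D_2/(1+r)^2 + D_3/(1+r)^3 + TV/(1+r)^3
    = 11587.19567 + 11378.22911 + 11173.03111 + 110306.29736 = 144444.75326

144444.75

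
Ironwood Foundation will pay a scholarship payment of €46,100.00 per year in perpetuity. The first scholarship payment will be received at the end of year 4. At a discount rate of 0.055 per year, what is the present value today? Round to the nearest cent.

Value at end of year 3: C / r = €46,100.00 / 0.055 = €838,181.8182
Discount to today: PV = €838,181.8182 / (1 + 0.055)^3 = €838,181.8182 / 1.174241 = €713,807.09

€713807.09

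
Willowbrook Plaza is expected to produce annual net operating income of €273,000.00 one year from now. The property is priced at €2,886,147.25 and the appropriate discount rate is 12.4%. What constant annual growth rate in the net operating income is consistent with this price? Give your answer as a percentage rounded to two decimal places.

2.94%

P = D₁/(r−g) ⇒ g = r − D₁/P = 0.124 − €273,000.00/€2,886,147.25 = 0.029410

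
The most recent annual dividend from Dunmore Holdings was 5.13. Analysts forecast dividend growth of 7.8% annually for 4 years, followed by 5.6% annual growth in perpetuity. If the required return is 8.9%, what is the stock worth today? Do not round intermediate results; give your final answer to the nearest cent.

D_1 = 5.53014
D_2 = 5.96149
D_3 = 6.42649
D_4 = 6.92775
Terminal value at year 4: TV = D_4×(1+g_2)/(r−g_2) = 7.31571/0.033 = 221.68810
P_0 = D_1/(1+r)^1 + D_2/(1+r)^2 + D_3/(1+r)^3 + D_4/(1+r)^4 + TV/(1+r)^4
    = 5.07818 + 5.02689 + 4.97611 + 4.92585 + 157.62709 = 177.63412

177.63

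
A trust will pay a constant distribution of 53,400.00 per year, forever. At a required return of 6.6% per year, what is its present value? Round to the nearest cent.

809090.91

Level perpetuity: PV = C / r = 53,400.00 / 0.066 = 809,090.91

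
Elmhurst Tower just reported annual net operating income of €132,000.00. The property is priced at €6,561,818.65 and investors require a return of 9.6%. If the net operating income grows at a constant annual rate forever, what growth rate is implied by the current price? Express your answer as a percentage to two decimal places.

P = D₀(1+g)/(r−g) ⇒ P(r−g) = D₀(1+g) ⇒ g(P+D₀) = P·r − D₀
g = (P·r − D₀)/(P + D₀) = (€6,561,818.65×0.096 − €132,000.00) / (€6,561,818.65 + €132,000.00) = 0.074387

7.44%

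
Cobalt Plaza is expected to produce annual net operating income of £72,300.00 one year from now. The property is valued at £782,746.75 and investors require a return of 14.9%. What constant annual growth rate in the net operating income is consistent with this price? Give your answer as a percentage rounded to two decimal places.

5.66%

P = D₁/(r−g) ⇒ g = r − D₁/P = 0.149 − £72,300.00/£782,746.75 = 0.056633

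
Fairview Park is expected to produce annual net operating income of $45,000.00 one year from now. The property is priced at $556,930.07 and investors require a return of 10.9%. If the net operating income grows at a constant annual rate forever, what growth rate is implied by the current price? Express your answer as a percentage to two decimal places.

P = D₁/(r−g) ⇒ g = r − D₁/P = 0.109 − $45,000.00/$556,930.07 = 0.028200

2.82%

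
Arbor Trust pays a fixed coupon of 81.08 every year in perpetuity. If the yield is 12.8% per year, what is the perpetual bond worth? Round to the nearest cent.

633.44

Level perpetuity: PV = C / r = 81.08 / 0.128 = 633.44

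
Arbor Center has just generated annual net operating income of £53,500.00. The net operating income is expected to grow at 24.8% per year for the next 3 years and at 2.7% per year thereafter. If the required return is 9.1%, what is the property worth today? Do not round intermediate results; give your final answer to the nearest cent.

D_1 = 66768.00000
D_2 = 83326.46400
D_3 = 103991.42707
Terminal value at year 3: TV = D_3×(1+g_2)/(r−g_2) = 106799.19560/0.064 = 1668737.43130
P_0 = D_1/(1+r)^1 + D_2/(1+r)^2 + D_3/(1+r)^3 + TV/(1+r)^3
    = 61198.90009 + 70005.70790 + 80079.85651 + 1285031.44746 = 1496315.91196

£1496315.91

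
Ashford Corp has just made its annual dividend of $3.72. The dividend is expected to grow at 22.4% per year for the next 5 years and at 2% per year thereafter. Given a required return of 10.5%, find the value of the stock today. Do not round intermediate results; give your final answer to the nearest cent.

D_1 = 4.55328
D_2 = 5.57321
D_3 = 6.82161
D_4 = 8.34966
D_5 = 10.21998
Terminal value at year 5: TV = D_5×(1+g_2)/(r−g_2) = 10.42438/0.085 = 122.63976
P_0 = D_1/(1+r)^1 + D_2/(1+r)^2 + D_3/(1+r)^3 + D_4/(1+r)^4 + D_5/(1+r)^5 + TV/(1+r)^5
    = 4.12062 + 4.56437 + 5.05592 + 5.60041 + 6.20353 + 74.44232 = 99.98716

$99.99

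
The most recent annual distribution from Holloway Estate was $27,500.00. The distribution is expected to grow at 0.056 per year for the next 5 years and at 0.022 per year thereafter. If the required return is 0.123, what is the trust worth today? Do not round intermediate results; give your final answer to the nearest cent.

$319351.13

D_1 = 29040.00000
D_2 = 30666.24000
D_3 = 32383.54944
D_4 = 34197.02821
D_5 = 36112.06179
Terminal value at year 5: TV = D_5×(1+g_2)/(r−g_2) = 36906.52715/0.101 = 365411.15988
P_0 = D_1/(1+r)^1 + D_2/(1+r)^2 + D_3/(1+r)^3 + D_4/(1+r)^4 + D_5/(1+r)^5 + TV/(1+r)^5
    = 25859.30543 + 24316.49736 + 22865.73572 + 21501.52887 + 20218.71281 + 204589.35140 = 319351.13159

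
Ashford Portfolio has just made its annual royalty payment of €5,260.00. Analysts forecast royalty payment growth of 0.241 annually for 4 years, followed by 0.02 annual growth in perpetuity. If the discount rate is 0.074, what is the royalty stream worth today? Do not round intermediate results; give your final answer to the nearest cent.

€207710.46

D_1 = 6527.66000
D_2 = 8100.82606
D_3 = 10053.12514
D_4 = 12475.92830
Terminal value at year 4: TV = D_4×(1+g_2)/(r−g_2) = 12725.44687/0.054 = 235656.42343
P_0 = D_1/(1+r)^1 + D_2/(1+r)^2 + D_3/(1+r)^3 + D_4/(1+r)^4 + TV/(1+r)^4
    = 6077.89572 + 7022.96889 + 8114.99478 + 9376.82357 + 177117.77858 = 207710.46153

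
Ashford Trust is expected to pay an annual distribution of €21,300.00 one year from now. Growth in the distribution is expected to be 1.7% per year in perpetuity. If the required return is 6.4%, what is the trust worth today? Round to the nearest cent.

Growing perpetuity: P = D₁ / (r − g) = €21,300.0000 / (0.064 − 0.017) = €453,191.49

€453191.49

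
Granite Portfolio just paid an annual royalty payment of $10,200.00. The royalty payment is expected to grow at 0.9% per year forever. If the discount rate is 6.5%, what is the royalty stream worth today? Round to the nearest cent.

$183782.14

D₁ = D₀ × (1 + g) = $10,200.00 × 1.009 = $10,291.8000
Growing perpetuity: P = D₁ / (r − g) = $10,291.8000 / (0.065 − 0.009) = $183,782.14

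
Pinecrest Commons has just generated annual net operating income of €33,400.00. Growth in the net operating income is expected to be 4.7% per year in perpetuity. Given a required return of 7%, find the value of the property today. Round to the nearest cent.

D₁ = D₀ × (1 + g) = €33,400.00 × 1.047 = €34,969.8000
Growing perpetuity: P = D₁ / (r − g) = €34,969.8000 / (0.07 − 0.047) = €1,520,426.09

€1520426.09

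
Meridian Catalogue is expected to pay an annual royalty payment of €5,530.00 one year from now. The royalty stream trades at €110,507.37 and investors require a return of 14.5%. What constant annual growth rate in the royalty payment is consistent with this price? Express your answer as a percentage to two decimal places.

P = D₁/(r−g) ⇒ g = r − D₁/P = 0.145 − €5,530.00/€110,507.37 = 0.094958

9.50%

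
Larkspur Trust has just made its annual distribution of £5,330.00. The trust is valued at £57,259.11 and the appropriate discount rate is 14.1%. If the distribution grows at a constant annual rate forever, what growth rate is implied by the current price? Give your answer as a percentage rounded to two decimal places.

P = D₀(1+g)/(r−g) ⇒ P(r−g) = D₀(1+g) ⇒ g(P+D₀) = P·r − D₀
g = (P·r − D₀)/(P + D₀) = (£57,259.11×0.141 − £5,330.00) / (£57,259.11 + £5,330.00) = 0.043834

4.38%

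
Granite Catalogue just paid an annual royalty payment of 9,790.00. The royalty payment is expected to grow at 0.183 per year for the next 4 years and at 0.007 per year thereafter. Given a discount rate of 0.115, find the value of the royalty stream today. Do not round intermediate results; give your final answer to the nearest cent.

D_1 = 11581.57000
D_2 = 13700.99731
D_3 = 16208.27982
D_4 = 19174.39502
Terminal value at year 4: TV = D_4×(1+g_2)/(r−g_2) = 19308.61579/0.108 = 178783.47953
P_0 = D_1/(1+r)^1 + D_2/(1+r)^2 + D_3/(1+r)^3 + D_4/(1+r)^4 + TV/(1+r)^4
    = 10387.05830 + 11020.52912 + 11692.63313 + 12405.72645 + 115671.91241 = 161177.85941

161177.86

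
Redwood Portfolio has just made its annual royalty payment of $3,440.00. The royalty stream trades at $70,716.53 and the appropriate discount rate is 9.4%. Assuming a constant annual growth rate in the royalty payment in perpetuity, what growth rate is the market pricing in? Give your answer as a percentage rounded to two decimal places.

P = D₀(1+g)/(r−g) ⇒ P(r−g) = D₀(1+g) ⇒ g(P+D₀) = P·r − D₀
g = (P·r − D₀)/(P + D₀) = ($70,716.53×0.094 − $3,440.00) / ($70,716.53 + $3,440.00) = 0.043251

4.33%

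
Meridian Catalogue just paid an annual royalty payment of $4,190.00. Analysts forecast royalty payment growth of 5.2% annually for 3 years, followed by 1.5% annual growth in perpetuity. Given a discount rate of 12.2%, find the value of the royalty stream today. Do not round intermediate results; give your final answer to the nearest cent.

D_1 = 4407.88000
D_2 = 4637.08976
D_3 = 4878.21843
Terminal value at year 3: TV = D_3×(1+g_2)/(r−g_2) = 4951.39170/0.107 = 46274.68882
P_0 = D_1/(1+r)^1 + D_2/(1+r)^2 + D_3/(1+r)^3 + TV/(1+r)^3
    = 3928.59180 + 3683.49249 + 3453.68458 + 32761.58738 = 43827.35625

$43827.36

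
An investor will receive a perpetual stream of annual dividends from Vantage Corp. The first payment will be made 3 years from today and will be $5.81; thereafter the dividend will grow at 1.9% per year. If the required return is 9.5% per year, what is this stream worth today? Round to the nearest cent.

$63.76

Value at end of year 2: C₁ / (r − g) = $5.81 / (0.095 − 0.019) = $76.4474
Discount to today: PV = $76.4474 / (1 + 0.095)^2 = $76.4474 / 1.199025 = $63.76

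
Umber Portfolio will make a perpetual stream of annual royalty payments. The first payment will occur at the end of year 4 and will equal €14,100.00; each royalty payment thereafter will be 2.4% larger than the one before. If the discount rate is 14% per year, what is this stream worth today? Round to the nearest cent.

Value at end of year 3: C₁ / (r − g) = €14,100.00 / (0.14 − 0.024) = €121,551.7241
Discount to today: PV = €121,551.7241 / (1 + 0.14)^3 = €121,551.7241 / 1.481544 = €82,043.95

€82043.95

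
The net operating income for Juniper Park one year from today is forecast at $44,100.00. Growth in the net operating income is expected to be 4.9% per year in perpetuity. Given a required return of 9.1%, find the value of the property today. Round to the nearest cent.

Growing perpetuity: P = D₁ / (r − g) = $44,100.0000 / (0.091 − 0.049) = $1,050,000.00

$1050000.00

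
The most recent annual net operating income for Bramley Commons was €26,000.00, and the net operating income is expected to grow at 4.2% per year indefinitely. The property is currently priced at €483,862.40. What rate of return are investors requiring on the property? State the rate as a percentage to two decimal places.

9.80%

D₁ = €26,000.00 × 1.042 = €27,092.0000
P = D₁/(r − g) ⇒ r = D₁/P + g = €27,092.0000/€483,862.40 + 0.042 = 0.055991 + 0.042 = 0.097991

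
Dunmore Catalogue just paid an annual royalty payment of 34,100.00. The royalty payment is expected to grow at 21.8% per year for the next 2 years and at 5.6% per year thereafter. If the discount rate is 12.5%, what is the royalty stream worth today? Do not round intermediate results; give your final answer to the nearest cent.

D_1 = 41533.80000
D_2 = 50588.16840
Terminal value at year 2: TV = D_2×(1+g_2)/(r−g_2) = 53421.10583/0.069 = 774218.92508
P_0 = D_1/(1+r)^1 + D_2/(1+r)^2 + TV/(1+r)^2
    = 36918.93333 + 39970.89849 + 611728.53340 = 688618.36522

688618.37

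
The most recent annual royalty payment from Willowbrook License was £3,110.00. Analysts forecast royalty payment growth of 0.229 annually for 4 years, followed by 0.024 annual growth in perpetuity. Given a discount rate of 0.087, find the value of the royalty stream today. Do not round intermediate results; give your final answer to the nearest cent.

£99674.58

D_1 = 3822.19000
D_2 = 4697.47151
D_3 = 5773.19249
D_4 = 7095.25357
Terminal value at year 4: TV = D_4×(1+g_2)/(r−g_2) = 7265.53965/0.063 = 115326.02620
P_0 = D_1/(1+r)^1 + D_2/(1+r)^2 + D_3/(1+r)^3 + D_4/(1+r)^4 + TV/(1+r)^4
    = 3516.27415 + 3975.62183 + 4494.97629 + 5082.17651 + 82605.53560 = 99674.58437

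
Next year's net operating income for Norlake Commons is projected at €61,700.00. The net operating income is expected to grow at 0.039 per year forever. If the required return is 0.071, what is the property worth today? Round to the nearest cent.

Growing perpetuity: P = D₁ / (r − g) = €61,700.0000 / (0.071 − 0.039) = €1,928,125.00

€1928125.00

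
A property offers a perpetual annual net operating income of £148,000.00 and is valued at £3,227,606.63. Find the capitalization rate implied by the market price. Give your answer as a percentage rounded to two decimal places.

4.59%

P = C/r ⇒ r = C/P = £148,000.00/£3,227,606.63 = 0.045854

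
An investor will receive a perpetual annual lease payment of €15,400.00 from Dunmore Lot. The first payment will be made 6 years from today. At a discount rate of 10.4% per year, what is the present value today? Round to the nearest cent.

€90290.49

Value at end of year 5: C / r = €15,400.00 / 0.104 = €148,076.9231
Discount to today: PV = €148,076.9231 / (1 + 0.104)^5 = €148,076.9231 / 1.640006 = €90,290.49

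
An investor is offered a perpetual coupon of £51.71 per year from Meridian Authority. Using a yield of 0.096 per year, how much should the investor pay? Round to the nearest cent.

Level perpetuity: PV = C / r = £51.71 / 0.096 = £538.65

£538.65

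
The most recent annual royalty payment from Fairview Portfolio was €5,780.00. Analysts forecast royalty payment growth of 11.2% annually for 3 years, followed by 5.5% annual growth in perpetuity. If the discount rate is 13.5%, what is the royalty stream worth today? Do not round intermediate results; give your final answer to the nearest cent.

D_1 = 6427.36000
D_2 = 7147.22432
D_3 = 7947.71344
Terminal value at year 3: TV = D_3×(1+g_2)/(r−g_2) = 8384.83768/0.08 = 104810.47104
P_0 = D_1/(1+r)^1 + D_2/(1+r)^2 + D_3/(1+r)^3 + TV/(1+r)^3
    = 5662.87225 + 5548.11801 + 5435.68918 + 71683.15112 = 88329.83056

€88329.83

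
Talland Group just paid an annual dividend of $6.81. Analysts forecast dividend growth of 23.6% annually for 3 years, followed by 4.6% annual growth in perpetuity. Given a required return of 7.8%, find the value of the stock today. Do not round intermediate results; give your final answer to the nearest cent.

D_1 = 8.41716
D_2 = 10.40361
D_3 = 12.85886
Terminal value at year 3: TV = D_3×(1+g_2)/(r−g_2) = 13.45037/0.032 = 420.32404
P_0 = D_1/(1+r)^1 + D_2/(1+r)^2 + D_3/(1+r)^3 + TV/(1+r)^3
    = 7.80813 + 8.95255 + 10.26470 + 335.52737 = 362.55274

$362.55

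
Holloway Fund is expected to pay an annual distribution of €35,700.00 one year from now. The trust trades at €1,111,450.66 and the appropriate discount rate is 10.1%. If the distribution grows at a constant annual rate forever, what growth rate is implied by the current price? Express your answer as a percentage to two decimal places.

P = D₁/(r−g) ⇒ g = r − D₁/P = 0.101 − €35,700.00/€1,111,450.66 = 0.068880

6.89%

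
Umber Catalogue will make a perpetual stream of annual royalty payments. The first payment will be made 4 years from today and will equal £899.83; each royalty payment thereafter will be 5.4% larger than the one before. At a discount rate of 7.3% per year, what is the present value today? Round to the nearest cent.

£38336.08

Value at end of year 3: C₁ / (r − g) = £899.83 / (0.073 − 0.054) = £47,359.4737
Discount to today: PV = £47,359.4737 / (1 + 0.073)^3 = £47,359.4737 / 1.235376 = £38,336.08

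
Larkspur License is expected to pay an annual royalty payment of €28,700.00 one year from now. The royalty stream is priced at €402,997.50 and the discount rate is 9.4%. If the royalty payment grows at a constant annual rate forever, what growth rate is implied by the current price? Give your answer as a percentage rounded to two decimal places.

2.28%

P = D₁/(r−g) ⇒ g = r − D₁/P = 0.094 − €28,700.00/€402,997.50 = 0.022784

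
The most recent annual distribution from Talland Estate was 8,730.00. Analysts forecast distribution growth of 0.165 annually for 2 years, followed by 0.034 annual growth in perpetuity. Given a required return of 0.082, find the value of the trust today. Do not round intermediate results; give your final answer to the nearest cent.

D_1 = 10170.45000
D_2 = 11848.57425
Terminal value at year 2: TV = D_2×(1+g_2)/(r−g_2) = 12251.42577/0.048 = 255238.03697
P_0 = D_1/(1+r)^1 + D_2/(1+r)^2 + TV/(1+r)^2
    = 9399.67652 + 10120.72380 + 218017.25852 = 237537.65885

237537.66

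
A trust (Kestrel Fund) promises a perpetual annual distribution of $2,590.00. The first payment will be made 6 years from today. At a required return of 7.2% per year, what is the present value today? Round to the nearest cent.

$25409.34

Value at end of year 5: C / r = $2,590.00 / 0.072 = $35,972.2222
Discount to today: PV = $35,972.2222 / (1 + 0.072)^5 = $35,972.2222 / 1.415709 = $25,409.34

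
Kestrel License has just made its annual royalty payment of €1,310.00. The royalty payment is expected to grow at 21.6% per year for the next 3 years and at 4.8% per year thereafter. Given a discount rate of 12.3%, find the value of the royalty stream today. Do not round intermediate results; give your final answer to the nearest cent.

D_1 = 1592.96000
D_2 = 1937.03936
D_3 = 2355.43986
Terminal value at year 3: TV = D_3×(1+g_2)/(r−g_2) = 2468.50098/0.075 = 32913.34633
P_0 = D_1/(1+r)^1 + D_2/(1+r)^2 + D_3/(1+r)^3 + TV/(1+r)^3
    = 1418.48620 + 1535.95656 + 1663.15510 + 23239.82059 = 27857.41844

€27857.42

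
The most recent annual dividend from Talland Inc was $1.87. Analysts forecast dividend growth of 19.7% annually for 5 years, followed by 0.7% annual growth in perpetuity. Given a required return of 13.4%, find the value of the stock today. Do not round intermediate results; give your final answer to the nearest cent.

$30.46

D_1 = 2.23839
D_2 = 2.67935
D_3 = 3.20719
D_4 = 3.83900
D_5 = 4.59528
Terminal value at year 5: TV = D_5×(1+g_2)/(r−g_2) = 4.62745/0.127 = 36.43662
P_0 = D_1/(1+r)^1 + D_2/(1+r)^2 + D_3/(1+r)^3 + D_4/(1+r)^4 + D_5/(1+r)^5 + TV/(1+r)^5
    = 1.97389 + 2.08355 + 2.19930 + 2.32149 + 2.45046 + 19.43000 = 30.45868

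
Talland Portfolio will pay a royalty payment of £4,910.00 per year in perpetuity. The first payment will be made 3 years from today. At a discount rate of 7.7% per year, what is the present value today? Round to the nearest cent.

£54974.26

Value at end of year 2: C / r = £4,910.00 / 0.077 = £63,766.2338
Discount to today: PV = £63,766.2338 / (1 + 0.077)^2 = £63,766.2338 / 1.159929 = £54,974.26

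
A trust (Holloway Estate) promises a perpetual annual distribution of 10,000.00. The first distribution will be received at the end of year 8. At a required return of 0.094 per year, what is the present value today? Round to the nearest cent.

Value at end of year 7: C / r = 10,000.00 / 0.094 = 106,382.9787
Discount to today: PV = 106,382.9787 / (1 + 0.094)^7 = 106,382.9787 / 1.875518 = 56,721.92

56721.92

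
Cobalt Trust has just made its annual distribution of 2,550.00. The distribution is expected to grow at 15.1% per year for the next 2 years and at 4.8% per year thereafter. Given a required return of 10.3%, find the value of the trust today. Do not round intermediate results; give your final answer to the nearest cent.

58347.82

D_1 = 2935.05000
D_2 = 3378.24255
Terminal value at year 2: TV = D_2×(1+g_2)/(r−g_2) = 3540.39819/0.055 = 64370.87623
P_0 = D_1/(1+r)^1 + D_2/(1+r)^2 + TV/(1+r)^2
    = 2660.97008 + 2776.76932 + 52910.07729 = 58347.81670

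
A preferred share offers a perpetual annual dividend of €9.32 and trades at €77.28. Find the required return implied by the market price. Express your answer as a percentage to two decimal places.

P = C/r ⇒ r = C/P = €9.32/€77.28 = 0.120600

12.06%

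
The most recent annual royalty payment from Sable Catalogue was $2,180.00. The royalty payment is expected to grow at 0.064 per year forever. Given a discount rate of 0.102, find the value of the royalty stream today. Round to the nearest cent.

D₁ = D₀ × (1 + g) = $2,180.00 × 1.064 = $2,319.5200
Growing perpetuity: P = D₁ / (r − g) = $2,319.5200 / (0.102 − 0.064) = $61,040.00

$61040.00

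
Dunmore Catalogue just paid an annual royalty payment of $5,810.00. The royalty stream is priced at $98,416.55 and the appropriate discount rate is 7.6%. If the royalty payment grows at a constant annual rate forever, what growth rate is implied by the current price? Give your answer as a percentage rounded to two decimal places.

P = D₀(1+g)/(r−g) ⇒ P(r−g) = D₀(1+g) ⇒ g(P+D₀) = P·r − D₀
g = (P·r − D₀)/(P + D₀) = ($98,416.55×0.076 − $5,810.00) / ($98,416.55 + $5,810.00) = 0.016020

1.60%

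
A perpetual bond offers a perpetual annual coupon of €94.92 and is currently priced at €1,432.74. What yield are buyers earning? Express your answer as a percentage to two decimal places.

6.63%

P = C/r ⇒ r = C/P = €94.92/€1,432.74 = 0.066251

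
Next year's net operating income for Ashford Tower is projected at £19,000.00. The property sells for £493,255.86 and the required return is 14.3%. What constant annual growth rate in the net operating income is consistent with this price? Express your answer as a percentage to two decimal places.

P = D₁/(r−g) ⇒ g = r − D₁/P = 0.143 − £19,000.00/£493,255.86 = 0.104480

10.45%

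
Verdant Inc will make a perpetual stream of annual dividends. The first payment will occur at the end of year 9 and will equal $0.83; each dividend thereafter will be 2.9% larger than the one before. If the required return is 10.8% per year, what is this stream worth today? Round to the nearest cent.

Value at end of year 8: C₁ / (r − g) = $0.83 / (0.108 − 0.029) = $10.5063
Discount to today: PV = $10.5063 / (1 + 0.108)^8 = $10.5063 / 2.271528 = $4.63

$4.63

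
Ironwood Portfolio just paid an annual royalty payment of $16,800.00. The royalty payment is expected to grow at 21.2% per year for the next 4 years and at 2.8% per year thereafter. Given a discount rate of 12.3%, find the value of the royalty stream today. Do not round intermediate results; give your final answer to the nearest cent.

D_1 = 20361.60000
D_2 = 24678.25920
D_3 = 29910.05015
D_4 = 36250.98078
Terminal value at year 4: TV = D_4×(1+g_2)/(r−g_2) = 37266.00824/0.095 = 392273.77099
P_0 = D_1/(1+r)^1 + D_2/(1+r)^2 + D_3/(1+r)^3 + D_4/(1+r)^4 + TV/(1+r)^4
    = 18131.43366 + 19568.38610 + 21119.21991 + 22792.96040 + 246643.82414 = 328255.82421

$328255.82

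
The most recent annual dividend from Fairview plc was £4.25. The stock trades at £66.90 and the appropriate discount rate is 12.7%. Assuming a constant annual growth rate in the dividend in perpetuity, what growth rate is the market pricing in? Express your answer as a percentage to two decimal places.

P = D₀(1+g)/(r−g) ⇒ P(r−g) = D₀(1+g) ⇒ g(P+D₀) = P·r − D₀
g = (P·r − D₀)/(P + D₀) = (£66.90×0.127 − £4.25) / (£66.90 + £4.25) = 0.059681

5.97%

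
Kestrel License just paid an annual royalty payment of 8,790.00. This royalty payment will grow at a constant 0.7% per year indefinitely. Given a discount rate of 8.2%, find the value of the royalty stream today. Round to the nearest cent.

118020.40

D₁ = D₀ × (1 + g) = 8,790.00 × 1.007 = 8,851.5300
Growing perpetuity: P = D₁ / (r − g) = 8,851.5300 / (0.082 − 0.007) = 118,020.40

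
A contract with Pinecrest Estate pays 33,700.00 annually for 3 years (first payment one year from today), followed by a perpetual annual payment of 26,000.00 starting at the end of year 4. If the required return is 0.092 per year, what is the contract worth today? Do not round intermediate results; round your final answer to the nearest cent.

302030.40

PV of 3-year annuity: 33,700.00 × [1 − (1+0.092)^−3] / 0.092 = 85001.48085
Perpetuity value at year 3: 26,000.00 / 0.092 = 282608.69565
PV of perpetuity: 282608.69565 / (1+0.092)^3 = 217028.91814
Total PV = 85001.48085 + 217028.91814 = 302030.39899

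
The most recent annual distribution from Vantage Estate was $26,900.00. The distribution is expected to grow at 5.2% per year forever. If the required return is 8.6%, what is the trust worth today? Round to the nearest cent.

$832317.65

D₁ = D₀ × (1 + g) = $26,900.00 × 1.052 = $28,298.8000
Growing perpetuity: P = D₁ / (r − g) = $28,298.8000 / (0.086 − 0.052) = $832,317.65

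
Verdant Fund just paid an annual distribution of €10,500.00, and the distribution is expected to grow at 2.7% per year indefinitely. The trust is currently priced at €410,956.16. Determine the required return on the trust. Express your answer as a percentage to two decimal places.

5.32%

D₁ = €10,500.00 × 1.027 = €10,783.5000
P = D₁/(r − g) ⇒ r = D₁/P + g = €10,783.5000/€410,956.16 + 0.027 = 0.026240 + 0.027 = 0.053240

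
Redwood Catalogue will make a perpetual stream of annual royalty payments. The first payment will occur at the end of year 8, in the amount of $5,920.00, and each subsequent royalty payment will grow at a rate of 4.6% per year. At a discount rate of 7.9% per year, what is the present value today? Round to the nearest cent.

$105355.61

Value at end of year 7: C₁ / (r − g) = $5,920.00 / (0.079 − 0.046) = $179,393.9394
Discount to today: PV = $179,393.9394 / (1 + 0.079)^7 = $179,393.9394 / 1.702747 = $105,355.61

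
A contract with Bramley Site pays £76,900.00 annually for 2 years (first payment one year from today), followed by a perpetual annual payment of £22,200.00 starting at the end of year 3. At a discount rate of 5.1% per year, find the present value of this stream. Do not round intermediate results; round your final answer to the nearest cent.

PV of 2-year annuity: £76,900.00 × [1 − (1+0.051)^−2] / 0.051 = 142786.30926
Perpetuity value at year 2: £22,200.00 / 0.051 = 435294.11765
PV of perpetuity: 435294.11765 / (1+0.051)^2 = 394073.62264
Total PV = 142786.30926 + 394073.62264 = 536859.93191

£536859.93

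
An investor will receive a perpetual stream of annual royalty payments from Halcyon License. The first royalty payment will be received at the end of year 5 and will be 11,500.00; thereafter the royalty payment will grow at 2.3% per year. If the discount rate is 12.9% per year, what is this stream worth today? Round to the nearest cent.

Value at end of year 4: C₁ / (r − g) = 11,500.00 / (0.129 − 0.023) = 108,490.5660
Discount to today: PV = 108,490.5660 / (1 + 0.129)^4 = 108,490.5660 / 1.624710 = 66,775.36

66775.36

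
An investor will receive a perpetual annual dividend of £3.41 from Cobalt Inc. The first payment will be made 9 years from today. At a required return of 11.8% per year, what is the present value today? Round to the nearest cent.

Value at end of year 8: C / r = £3.41 / 0.118 = £28.8983
Discount to today: PV = £28.8983 / (1 + 0.118)^8 = £28.8983 / 2.440813 = £11.84

£11.84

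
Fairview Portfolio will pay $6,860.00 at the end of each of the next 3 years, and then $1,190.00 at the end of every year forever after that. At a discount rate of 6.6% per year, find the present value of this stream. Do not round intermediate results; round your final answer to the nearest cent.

PV of 3-year annuity: $6,860.00 × [1 − (1+0.066)^−3] / 0.066 = 18135.19007
Perpetuity value at year 3: $1,190.00 / 0.066 = 18030.30303
PV of perpetuity: 18030.30303 / (1+0.066)^3 = 14884.40271
Total PV = 18135.19007 + 14884.40271 = 33019.59278

$33019.59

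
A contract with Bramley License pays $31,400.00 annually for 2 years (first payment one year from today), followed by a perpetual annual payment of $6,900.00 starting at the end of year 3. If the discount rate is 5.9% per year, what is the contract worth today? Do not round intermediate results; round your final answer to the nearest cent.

$161930.30

PV of 2-year annuity: $31,400.00 × [1 − (1+0.059)^−2] / 0.059 = 57649.30480
Perpetuity value at year 2: $6,900.00 / 0.059 = 116949.15254
PV of perpetuity: 116949.15254 / (1+0.059)^2 = 104280.99321
Total PV = 57649.30480 + 104280.99321 = 161930.29801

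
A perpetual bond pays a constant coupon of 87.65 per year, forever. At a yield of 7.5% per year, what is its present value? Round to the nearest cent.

Level perpetuity: PV = C / r = 87.65 / 0.075 = 1,168.67

1168.67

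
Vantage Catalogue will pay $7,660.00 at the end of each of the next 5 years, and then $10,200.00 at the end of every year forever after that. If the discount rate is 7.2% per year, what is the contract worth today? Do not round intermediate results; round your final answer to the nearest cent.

PV of 5-year annuity: $7,660.00 × [1 − (1+0.072)^−5] / 0.072 = 31240.03760
Perpetuity value at year 5: $10,200.00 / 0.072 = 141666.66667
PV of perpetuity: 141666.66667 / (1+0.072)^5 = 100067.66098
Total PV = 31240.03760 + 100067.66098 = 131307.69858

$131307.70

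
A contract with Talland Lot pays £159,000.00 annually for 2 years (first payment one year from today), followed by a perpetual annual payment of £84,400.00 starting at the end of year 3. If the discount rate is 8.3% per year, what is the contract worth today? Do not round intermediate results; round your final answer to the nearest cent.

PV of 2-year annuity: £159,000.00 × [1 − (1+0.083)^−2] / 0.083 = 282377.10474
Perpetuity value at year 2: £84,400.00 / 0.083 = 1016867.46988
PV of perpetuity: 1016867.46988 / (1+0.083)^2 = 866976.73001
Total PV = 282377.10474 + 866976.73001 = 1149353.83474

£1149353.83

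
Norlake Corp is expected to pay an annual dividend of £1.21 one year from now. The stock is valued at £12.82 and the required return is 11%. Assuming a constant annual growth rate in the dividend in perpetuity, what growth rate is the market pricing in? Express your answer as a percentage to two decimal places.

P = D₁/(r−g) ⇒ g = r − D₁/P = 0.11 − £1.21/£12.82 = 0.015616

1.56%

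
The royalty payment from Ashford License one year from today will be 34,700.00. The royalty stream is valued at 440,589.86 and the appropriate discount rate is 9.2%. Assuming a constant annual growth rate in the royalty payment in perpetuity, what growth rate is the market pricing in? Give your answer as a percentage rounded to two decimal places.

1.32%

P = D₁/(r−g) ⇒ g = r − D₁/P = 0.092 − 34,700.00/440,589.86 = 0.013242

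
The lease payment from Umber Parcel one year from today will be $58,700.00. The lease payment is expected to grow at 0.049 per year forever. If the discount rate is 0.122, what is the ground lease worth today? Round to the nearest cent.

$804109.59

Growing perpetuity: P = D₁ / (r − g) = $58,700.0000 / (0.122 − 0.049) = $804,109.59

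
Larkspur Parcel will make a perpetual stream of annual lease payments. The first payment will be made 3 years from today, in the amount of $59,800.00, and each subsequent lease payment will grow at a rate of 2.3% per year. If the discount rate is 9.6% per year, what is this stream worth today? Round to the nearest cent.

$681957.35

Value at end of year 2: C₁ / (r − g) = $59,800.00 / (0.096 − 0.023) = $819,178.0822
Discount to today: PV = $819,178.0822 / (1 + 0.096)^2 = $819,178.0822 / 1.201216 = $681,957.35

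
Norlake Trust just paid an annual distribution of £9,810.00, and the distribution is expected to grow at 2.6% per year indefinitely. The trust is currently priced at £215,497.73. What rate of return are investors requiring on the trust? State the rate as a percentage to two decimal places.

D₁ = £9,810.00 × 1.026 = £10,065.0600
P = D₁/(r − g) ⇒ r = D₁/P + g = £10,065.0600/£215,497.73 + 0.026 = 0.046706 + 0.026 = 0.072706

7.27%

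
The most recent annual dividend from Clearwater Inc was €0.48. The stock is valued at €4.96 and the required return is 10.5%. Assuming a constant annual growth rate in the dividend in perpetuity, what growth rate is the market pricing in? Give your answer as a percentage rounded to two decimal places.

0.75%

P = D₀(1+g)/(r−g) ⇒ P(r−g) = D₀(1+g) ⇒ g(P+D₀) = P·r − D₀
g = (P·r − D₀)/(P + D₀) = (€4.96×0.105 − €0.48) / (€4.96 + €0.48) = 0.007500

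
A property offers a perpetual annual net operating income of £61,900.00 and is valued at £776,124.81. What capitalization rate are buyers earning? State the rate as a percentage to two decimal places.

P = C/r ⇒ r = C/P = £61,900.00/£776,124.81 = 0.079755

7.98%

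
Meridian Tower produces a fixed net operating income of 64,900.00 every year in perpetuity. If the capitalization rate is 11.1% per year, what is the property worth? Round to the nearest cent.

584684.68

Level perpetuity: PV = C / r = 64,900.00 / 0.111 = 584,684.68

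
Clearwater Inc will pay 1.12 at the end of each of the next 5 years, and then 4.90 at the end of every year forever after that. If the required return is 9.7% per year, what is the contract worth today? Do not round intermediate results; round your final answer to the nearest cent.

36.08

PV of 5-year annuity: 1.12 × [1 − (1+0.097)^−5] / 0.097 = 4.27842
Perpetuity value at year 5: 4.90 / 0.097 = 50.51546
PV of perpetuity: 50.51546 / (1+0.097)^5 = 31.79737
Total PV = 4.27842 + 31.79737 = 36.07579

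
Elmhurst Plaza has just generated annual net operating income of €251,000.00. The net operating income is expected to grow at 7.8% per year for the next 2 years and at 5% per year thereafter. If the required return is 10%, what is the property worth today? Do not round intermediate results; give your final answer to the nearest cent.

D_1 = 270578.00000
D_2 = 291683.08400
Terminal value at year 2: TV = D_2×(1+g_2)/(r−g_2) = 306267.23820/0.05 = 6125344.76400
P_0 = D_1/(1+r)^1 + D_2/(1+r)^2 + TV/(1+r)^2
    = 245980.00000 + 241060.40000 + 5062268.40000 = 5549308.80000

€5549308.80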